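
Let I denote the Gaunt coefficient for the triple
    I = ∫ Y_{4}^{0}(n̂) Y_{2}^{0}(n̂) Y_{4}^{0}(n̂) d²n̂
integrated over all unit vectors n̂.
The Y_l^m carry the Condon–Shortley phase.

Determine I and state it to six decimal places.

0.163840

Rules hold: Σm=0, L=10 even, 2≤4≤6.
N = 9·5·9 = 405
Δ = 2!·6!·2!/11! = 1/13860
Racah Σ t=0..2: t=0:+1/192 t=1:−1/36 t=2:+1/192 = -5/288
⇒ 3j(4 2 4; 0 0 0)² = 20/693, sgn -1
(m-triple is (0,0,0) — same symbol as above.)
4πI² = N·(3j₀)²·(3jₘ)² = 2000/5929
I = +1·√(0.337325/4π) = 0.16383977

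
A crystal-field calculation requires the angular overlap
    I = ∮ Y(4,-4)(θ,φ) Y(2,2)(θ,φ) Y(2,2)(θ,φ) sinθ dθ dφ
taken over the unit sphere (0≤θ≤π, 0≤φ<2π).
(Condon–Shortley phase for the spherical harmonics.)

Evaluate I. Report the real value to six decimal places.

Checks pass: Σm=0; 8 even; l₃=2∈[2,6].
(2·4+1)(2·2+1)(2·2+1) = 225
Δ: 4! 4! 0! / 9! → 1/630
sum: t=2:+1/16 = 1/16
3j²(4 2 2; 0 0 0) = Δ·Π!·Σ² = 2/35  (sign +1)
sum: t=4:+1/576 = 1/576
3j²(4 2 2; -4 2 2) = Δ·Π!·Σ² = 1/9  (sign +1)
combine: 4πI² = 225·2/35·1/9 = 10/7
take √, sign +1: I = 0.33716777

0.337168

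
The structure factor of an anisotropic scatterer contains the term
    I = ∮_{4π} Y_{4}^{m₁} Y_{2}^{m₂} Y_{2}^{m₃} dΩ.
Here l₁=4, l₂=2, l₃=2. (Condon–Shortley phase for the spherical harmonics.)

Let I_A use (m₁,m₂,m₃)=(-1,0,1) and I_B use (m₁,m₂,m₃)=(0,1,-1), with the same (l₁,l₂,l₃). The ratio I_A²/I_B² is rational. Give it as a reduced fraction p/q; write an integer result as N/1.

l's match ⇒ only the (l;m) 3-j factors differ between A and B.
A: triangle coeff Δ(4,2,2) = 1/630; Σ_t [2,2]: t=2:+1/24 = 1/24; (3j)²=1/21 [(4 2 2; -1 0 1)], sign=-1
B: triangle coeff Δ(4,2,2) = 1/630; Σ_t [3,3]: t=3:−1/36 = -1/36; (3j)²=8/315 [(4 2 2; 0 1 -1)], sign=+1
I_A²/I_B² = (1/21)/(8/315) = 15/8

15/8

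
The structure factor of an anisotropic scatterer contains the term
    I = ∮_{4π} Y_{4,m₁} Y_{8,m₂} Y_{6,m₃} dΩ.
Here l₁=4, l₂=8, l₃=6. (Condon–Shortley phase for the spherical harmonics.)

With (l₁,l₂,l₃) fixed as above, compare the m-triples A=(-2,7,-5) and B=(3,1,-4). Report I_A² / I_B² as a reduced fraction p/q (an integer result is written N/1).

1573/21875

Same 4,8,6: normalisation and zero-m 3j drop out of the ratio.
A: Δ: 6! 2! 10! / 19! → 1/23279256; sum: t=5:−1/435456000 t=6:+1/522547200 = -1/2612736000; 3j²(4 8 6; -2 7 -5) = Δ·Π!·Σ² = 11/23256  (sign +1)
B: Δ: 6! 2! 10! / 19! → 1/23279256; sum: t=0:+1/261273600 t=1:−1/19353600 = -1/20901888; 3j²(4 8 6; 3 1 -4) = Δ·Π!·Σ² = 21875/3325608  (sign -1)
I_A²/I_B² = (11/23256)/(21875/3325608) = 1573/21875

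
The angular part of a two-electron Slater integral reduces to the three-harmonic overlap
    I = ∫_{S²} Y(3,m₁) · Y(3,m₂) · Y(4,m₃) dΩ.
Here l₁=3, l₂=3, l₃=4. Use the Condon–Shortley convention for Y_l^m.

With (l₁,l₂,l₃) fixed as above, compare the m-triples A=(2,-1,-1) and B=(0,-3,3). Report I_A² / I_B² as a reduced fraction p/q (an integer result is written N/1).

l's match ⇒ only the (l;m) 3-j factors differ between A and B.
A: triangle coeff Δ(3,3,4) = 1/34650; Σ_t [0,1]: t=0:+1/48 t=1:−1/144 = 1/72; (3j)²=16/693 [(3 3 4; 2 -1 -1)], sign=-1
B: triangle coeff Δ(3,3,4) = 1/34650; Σ_t [0,0]: t=0:+1/288 = 1/288; (3j)²=1/22 [(3 3 4; 0 -3 3)], sign=-1
I_A²/I_B² = (16/693)/(1/22) = 32/63

32/63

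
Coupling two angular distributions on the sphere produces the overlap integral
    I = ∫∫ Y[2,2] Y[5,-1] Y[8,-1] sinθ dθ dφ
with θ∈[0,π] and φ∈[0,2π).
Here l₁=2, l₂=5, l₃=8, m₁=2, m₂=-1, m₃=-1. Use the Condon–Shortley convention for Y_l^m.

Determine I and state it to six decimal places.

|2−5|≤8≤2+5 violated ⇒ I = 0

0.000000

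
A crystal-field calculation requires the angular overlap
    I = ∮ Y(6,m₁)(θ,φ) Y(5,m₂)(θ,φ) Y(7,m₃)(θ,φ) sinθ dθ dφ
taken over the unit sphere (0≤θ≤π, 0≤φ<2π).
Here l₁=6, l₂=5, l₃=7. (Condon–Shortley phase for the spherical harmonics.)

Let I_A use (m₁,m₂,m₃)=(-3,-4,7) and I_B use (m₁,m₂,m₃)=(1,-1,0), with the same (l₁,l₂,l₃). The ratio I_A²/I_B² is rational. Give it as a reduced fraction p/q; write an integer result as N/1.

9009/320

Shared (l₁,l₂,l₃)=(6,5,7): N and (l;000)² cancel in I_A²/I_B².
A: Δ = 4!·8!·6!/19! = 1/174594420; Racah Σ t=1..1: t=1:−1/174182400 = -1/174182400; ⇒ 3j(6 5 7; -3 -4 7)² = 21/1615, sgn -1
B: Δ = 4!·8!·6!/19! = 1/174594420; Racah Σ t=0..4: t=0:+1/829440 t=1:−1/124416 t=2:+1/138240 t=3:−1/1036800 t=4:+1/87091200 = -1/1814400; ⇒ 3j(6 5 7; 1 -1 0)² = 64/138567, sgn +1
I_A²/I_B² = (21/1615)/(64/138567) = 9009/320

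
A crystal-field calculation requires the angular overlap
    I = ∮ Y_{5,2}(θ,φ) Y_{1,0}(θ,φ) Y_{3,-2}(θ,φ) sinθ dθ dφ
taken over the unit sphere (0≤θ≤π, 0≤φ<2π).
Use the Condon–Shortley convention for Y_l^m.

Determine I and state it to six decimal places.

|5−1|≤3≤5+1 violated ⇒ I = 0

0.000000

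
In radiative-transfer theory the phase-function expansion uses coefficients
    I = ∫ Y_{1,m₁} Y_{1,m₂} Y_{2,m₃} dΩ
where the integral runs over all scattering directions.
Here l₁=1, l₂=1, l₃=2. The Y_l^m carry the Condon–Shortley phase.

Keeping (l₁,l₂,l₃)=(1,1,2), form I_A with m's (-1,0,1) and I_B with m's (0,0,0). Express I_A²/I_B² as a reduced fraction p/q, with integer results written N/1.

3/4

l's match ⇒ only the (l;m) 3-j factors differ between A and B.
A: triangle coeff Δ(1,1,2) = 1/30; Σ_t [0,0]: t=0:+1/2 = 1/2; (3j)²=1/10 [(1 1 2; -1 0 1)], sign=-1
B: triangle coeff Δ(1,1,2) = 1/30; Σ_t [0,0]: t=0:+1/1 = 1/1; (3j)²=2/15 [(1 1 2; 0 0 0)], sign=+1
I_A²/I_B² = (1/10)/(2/15) = 3/4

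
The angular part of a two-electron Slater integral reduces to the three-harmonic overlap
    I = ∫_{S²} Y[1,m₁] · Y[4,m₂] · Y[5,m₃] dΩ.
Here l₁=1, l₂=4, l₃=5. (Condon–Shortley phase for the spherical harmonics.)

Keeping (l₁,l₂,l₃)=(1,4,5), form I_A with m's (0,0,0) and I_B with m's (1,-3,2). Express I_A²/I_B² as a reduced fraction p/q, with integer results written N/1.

Same 1,4,5: normalisation and zero-m 3j drop out of the ratio.
A: Δ: 0! 2! 8! / 11! → 1/495; sum: t=0:+1/576 = 1/576; 3j²(1 4 5; 0 0 0) = Δ·Π!·Σ² = 5/99  (sign -1)
B: Δ: 0! 2! 8! / 11! → 1/495; sum: t=0:+1/10080 = 1/10080; 3j²(1 4 5; 1 -3 2) = Δ·Π!·Σ² = 1/165  (sign -1)
I_A²/I_B² = (5/99)/(1/165) = 25/3

25/3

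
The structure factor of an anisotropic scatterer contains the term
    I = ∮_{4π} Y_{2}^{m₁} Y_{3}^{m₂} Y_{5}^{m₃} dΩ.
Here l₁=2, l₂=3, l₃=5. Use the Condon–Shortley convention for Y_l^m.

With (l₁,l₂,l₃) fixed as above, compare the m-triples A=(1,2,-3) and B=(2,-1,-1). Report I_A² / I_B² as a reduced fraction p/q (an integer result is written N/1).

Shared (l₁,l₂,l₃)=(2,3,5): N and (l;000)² cancel in I_A²/I_B².
A: Δ = 0!·4!·6!/11! = 1/2310; Racah Σ t=0..0: t=0:+1/720 = 1/720; ⇒ 3j(2 3 5; 1 2 -3)² = 8/165, sgn +1
B: Δ = 0!·4!·6!/11! = 1/2310; Racah Σ t=0..0: t=0:+1/1152 = 1/1152; ⇒ 3j(2 3 5; 2 -1 -1)² = 1/154, sgn +1
I_A²/I_B² = (8/165)/(1/154) = 112/15

112/15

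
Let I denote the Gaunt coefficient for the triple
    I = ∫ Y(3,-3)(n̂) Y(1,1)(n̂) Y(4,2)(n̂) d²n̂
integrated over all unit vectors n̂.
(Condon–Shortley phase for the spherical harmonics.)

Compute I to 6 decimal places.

m-sum 0 ✓  L=8 even ✓  2≤4≤4 ✓
Π(2lᵢ+1) = 7×3×9 = 189
triangle coeff Δ(3,1,4) = 1/252
Σ_t [0,0]: t=0:+1/36 = 1/36
(3j)²=4/63 [(3 1 4; 0 0 0)], sign=+1
Σ_t [0,0]: t=0:+1/1440 = 1/1440
(3j)²=1/252 [(3 1 4; -3 1 2)], sign=+1
⇒ 4πI² = 1/21
I = (+1)√(1/21/(4π)) = 0.06155813

0.061558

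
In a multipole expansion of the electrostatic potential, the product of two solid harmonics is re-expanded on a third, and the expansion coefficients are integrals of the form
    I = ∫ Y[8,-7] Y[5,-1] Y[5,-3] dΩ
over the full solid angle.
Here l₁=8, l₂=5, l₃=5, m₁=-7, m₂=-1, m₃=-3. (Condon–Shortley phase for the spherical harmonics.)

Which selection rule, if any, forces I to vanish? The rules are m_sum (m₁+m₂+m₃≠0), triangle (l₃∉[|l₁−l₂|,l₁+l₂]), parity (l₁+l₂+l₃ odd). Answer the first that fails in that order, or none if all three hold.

m₁+m₂+m₃ = -7 − 1 − 3 = -11  ✗
triangle: |8−5|=3 ≤ l₃=5 ≤ 8+5=13
parity: l₁+l₂+l₃ = 18 is even

m_sum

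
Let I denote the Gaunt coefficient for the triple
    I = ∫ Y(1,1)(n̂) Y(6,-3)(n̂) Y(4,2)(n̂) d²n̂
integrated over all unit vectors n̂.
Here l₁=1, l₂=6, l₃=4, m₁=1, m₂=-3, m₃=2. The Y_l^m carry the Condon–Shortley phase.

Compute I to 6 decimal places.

0.000000

l₃=4 ∉ [5,7] — triangle fails ⇒ I = 0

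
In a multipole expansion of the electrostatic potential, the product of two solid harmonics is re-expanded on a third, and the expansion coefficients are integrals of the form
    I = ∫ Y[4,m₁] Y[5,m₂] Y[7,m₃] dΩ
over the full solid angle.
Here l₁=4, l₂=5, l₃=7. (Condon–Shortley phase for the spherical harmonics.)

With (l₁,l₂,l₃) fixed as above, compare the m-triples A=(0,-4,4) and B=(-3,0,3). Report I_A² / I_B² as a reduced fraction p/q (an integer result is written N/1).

Shared (l₁,l₂,l₃)=(4,5,7): N and (l;000)² cancel in I_A²/I_B².
A: Δ = 2!·6!·8!/17! = 1/6126120; Racah Σ t=0..1: t=0:+1/483840 t=1:−1/1451520 = 1/725760; ⇒ 3j(4 5 7; 0 -4 4)² = 24/1547, sgn -1
B: Δ = 2!·6!·8!/17! = 1/6126120; Racah Σ t=1..2: t=1:−1/414720 t=2:+1/172800 = 7/2073600; ⇒ 3j(4 5 7; -3 0 3)² = 343/29172, sgn +1
I_A²/I_B² = (24/1547)/(343/29172) = 3168/2401

3168/2401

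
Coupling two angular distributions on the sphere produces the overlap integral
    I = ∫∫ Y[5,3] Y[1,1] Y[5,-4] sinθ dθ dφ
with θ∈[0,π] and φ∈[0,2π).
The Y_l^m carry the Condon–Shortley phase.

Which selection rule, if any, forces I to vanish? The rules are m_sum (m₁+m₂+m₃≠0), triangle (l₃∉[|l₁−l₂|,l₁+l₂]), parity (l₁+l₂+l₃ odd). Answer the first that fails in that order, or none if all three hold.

Σmᵢ = 0  ✓
l₃∈[|l₁−l₂|,l₁+l₂]=[4,6], have l₃=5  ✓
Σlᵢ = 11 ⇒ odd  ✗

parity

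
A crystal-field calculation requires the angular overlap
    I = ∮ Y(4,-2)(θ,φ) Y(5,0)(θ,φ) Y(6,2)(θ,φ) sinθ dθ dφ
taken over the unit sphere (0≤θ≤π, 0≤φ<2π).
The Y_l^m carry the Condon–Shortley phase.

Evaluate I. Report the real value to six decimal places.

L=15 odd ⇒ parity kills the (l;000) factor ⇒ I = 0

0.000000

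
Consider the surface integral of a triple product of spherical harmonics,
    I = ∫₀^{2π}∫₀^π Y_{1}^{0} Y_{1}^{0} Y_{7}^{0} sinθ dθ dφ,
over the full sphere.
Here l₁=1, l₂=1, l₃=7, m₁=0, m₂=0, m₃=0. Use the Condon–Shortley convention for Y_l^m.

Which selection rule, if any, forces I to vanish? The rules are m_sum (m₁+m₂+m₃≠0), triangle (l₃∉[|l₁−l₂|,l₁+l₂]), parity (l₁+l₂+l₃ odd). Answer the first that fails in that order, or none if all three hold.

azimuthal sum: 0 + 0 + 0 = 0  ✓
0 ≤ 7 ≤ 2 (triangle on l)  ✗
L = 1 + 1 + 7 = 9 (odd)

triangle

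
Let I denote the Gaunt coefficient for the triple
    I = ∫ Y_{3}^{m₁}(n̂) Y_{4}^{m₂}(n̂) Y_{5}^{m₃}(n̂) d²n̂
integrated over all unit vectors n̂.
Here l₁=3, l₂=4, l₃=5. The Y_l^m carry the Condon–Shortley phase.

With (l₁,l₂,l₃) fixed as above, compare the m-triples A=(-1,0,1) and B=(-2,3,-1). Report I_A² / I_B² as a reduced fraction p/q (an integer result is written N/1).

2/7

Shared (l₁,l₂,l₃)=(3,4,5): N and (l;000)² cancel in I_A²/I_B².
A: Δ = 2!·4!·6!/13! = 1/180180; Racah Σ t=0..2: t=0:+1/2304 t=1:−1/216 t=2:+1/384 = -11/6912; ⇒ 3j(3 4 5; -1 0 1)² = 11/1638, sgn -1
B: Δ = 2!·4!·6!/13! = 1/180180; Racah Σ t=1..2: t=1:−1/17280 t=2:+1/1440 = 11/17280; ⇒ 3j(3 4 5; -2 3 -1)² = 11/468, sgn +1
I_A²/I_B² = (11/1638)/(11/468) = 2/7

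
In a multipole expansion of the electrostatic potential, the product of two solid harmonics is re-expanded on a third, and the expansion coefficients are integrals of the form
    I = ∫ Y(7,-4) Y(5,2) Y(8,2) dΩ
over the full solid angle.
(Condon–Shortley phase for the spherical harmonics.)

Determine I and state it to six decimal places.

0.005677

m-sum 0 ✓  L=20 even ✓  2≤8≤12 ✓
Π(2lᵢ+1) = 15×11×17 = 2805
triangle coeff Δ(7,5,8) = 1/814773960
Σ_t [0,4]: t=0:+1/87091200 t=1:−1/4976640 t=2:+1/2073600 t=3:−1/4976640 t=4:+1/87091200 = 1/9676800
(3j)²=360/46189 [(7 5 8; 0 0 0)], sign=+1
Σ_t [1,4]: t=1:−1/15676416000 t=2:+1/174182400 t=3:−1/23224320 t=4:+1/26127360 = 1/1119744000
(3j)²=7/377910 [(7 5 8; -4 2 2)], sign=+1
⇒ 4πI² = 420/1037153
I = (+1)√(420/1037153/(4π)) = 0.00567673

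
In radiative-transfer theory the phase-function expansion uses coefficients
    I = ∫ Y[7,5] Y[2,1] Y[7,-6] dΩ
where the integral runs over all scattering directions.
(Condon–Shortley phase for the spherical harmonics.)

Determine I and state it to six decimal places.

Checks pass: Σm=0; 16 even; l₃=7∈[5,9].
(2·7+1)(2·2+1)(2·7+1) = 1125
Δ: 2! 12! 2! / 17! → 1/185640
sum: t=0:+1/2419200 t=1:−1/518400 t=2:+1/2419200 = -1/907200
3j²(7 2 7; 0 0 0) = Δ·Π!·Σ² = 56/3315  (sign +1)
sum: t=1:−1/79833600 t=2:+1/958003200 = -1/87091200
3j²(7 2 7; 5 1 -6) = Δ·Π!·Σ² = 121/4760  (sign +1)
combine: 4πI² = 1125·56/3315·121/4760 = 1815/3757
take √, sign +1: I = 0.19607074

0.196071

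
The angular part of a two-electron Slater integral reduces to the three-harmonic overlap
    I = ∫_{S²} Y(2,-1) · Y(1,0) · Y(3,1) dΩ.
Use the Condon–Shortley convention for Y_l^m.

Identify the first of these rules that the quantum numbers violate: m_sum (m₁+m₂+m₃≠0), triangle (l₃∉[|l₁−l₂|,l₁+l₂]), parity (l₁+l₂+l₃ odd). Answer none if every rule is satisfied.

Σmᵢ = 0  ✓
l₃∈[|l₁−l₂|,l₁+l₂]=[1,3], have l₃=3  ✓
Σlᵢ = 6 ⇒ even  ✓

none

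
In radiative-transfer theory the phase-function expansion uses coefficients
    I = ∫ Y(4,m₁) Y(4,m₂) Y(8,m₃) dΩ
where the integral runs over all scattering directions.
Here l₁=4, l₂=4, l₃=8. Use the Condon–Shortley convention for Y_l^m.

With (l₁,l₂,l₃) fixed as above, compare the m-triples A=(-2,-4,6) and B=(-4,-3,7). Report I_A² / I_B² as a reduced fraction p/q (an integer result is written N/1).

l's match ⇒ only the (l;m) 3-j factors differ between A and B.
A: triangle coeff Δ(4,4,8) = 1/218790; Σ_t [0,0]: t=0:+1/58060800 = 1/58060800; (3j)²=7/510 [(4 4 8; -2 -4 6)], sign=+1
B: triangle coeff Δ(4,4,8) = 1/218790; Σ_t [0,0]: t=0:+1/203212800 = 1/203212800; (3j)²=1/34 [(4 4 8; -4 -3 7)], sign=-1
I_A²/I_B² = (7/510)/(1/34) = 7/15

7/15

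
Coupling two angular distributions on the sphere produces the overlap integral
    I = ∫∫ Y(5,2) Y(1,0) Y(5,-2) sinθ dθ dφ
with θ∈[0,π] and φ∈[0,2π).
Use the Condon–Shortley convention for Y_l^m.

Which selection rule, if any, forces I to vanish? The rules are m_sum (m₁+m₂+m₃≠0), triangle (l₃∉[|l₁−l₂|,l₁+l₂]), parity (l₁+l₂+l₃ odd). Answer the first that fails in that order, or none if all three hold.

parity

azimuthal sum: 2 + 0 − 2 = 0  ✓
4 ≤ 5 ≤ 6 (triangle on l)  ✓
L = 5 + 1 + 5 = 11 (odd)  ✗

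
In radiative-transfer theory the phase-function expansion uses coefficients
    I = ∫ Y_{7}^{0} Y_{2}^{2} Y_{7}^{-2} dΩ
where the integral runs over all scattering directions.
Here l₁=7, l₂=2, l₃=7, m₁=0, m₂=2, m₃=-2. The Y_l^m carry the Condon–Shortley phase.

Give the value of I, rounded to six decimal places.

m-sum 0 ✓  L=16 even ✓  5≤7≤9 ✓
Π(2lᵢ+1) = 15×5×15 = 1125
triangle coeff Δ(7,2,7) = 1/185640
Σ_t [0,2]: t=0:+1/2419200 t=1:−1/518400 t=2:+1/2419200 = -1/907200
(3j)²=56/3315 [(7 2 7; 0 0 0)], sign=+1
Σ_t [2,2]: t=2:+1/2419200 = 1/2419200
(3j)²=27/1105 [(7 2 7; 0 2 -2)], sign=-1
⇒ 4πI² = 22680/48841
I = (-1)√(22680/48841/(4π)) = -0.19223140

-0.192231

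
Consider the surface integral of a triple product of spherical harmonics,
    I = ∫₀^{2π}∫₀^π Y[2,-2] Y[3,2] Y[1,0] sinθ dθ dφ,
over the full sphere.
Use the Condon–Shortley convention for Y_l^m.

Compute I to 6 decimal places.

m-sum 0 ✓  L=6 even ✓  1≤1≤5 ✓
Π(2lᵢ+1) = 5×7×3 = 105
triangle coeff Δ(2,3,1) = 1/105
Σ_t [2,2]: t=2:+1/4 = 1/4
(3j)²=3/35 [(2 3 1; 0 0 0)], sign=-1
Σ_t [4,4]: t=4:+1/24 = 1/24
(3j)²=1/21 [(2 3 1; -2 2 0)], sign=-1
⇒ 4πI² = 3/7
I = (+1)√(3/7/(4π)) = 0.18467439

0.184674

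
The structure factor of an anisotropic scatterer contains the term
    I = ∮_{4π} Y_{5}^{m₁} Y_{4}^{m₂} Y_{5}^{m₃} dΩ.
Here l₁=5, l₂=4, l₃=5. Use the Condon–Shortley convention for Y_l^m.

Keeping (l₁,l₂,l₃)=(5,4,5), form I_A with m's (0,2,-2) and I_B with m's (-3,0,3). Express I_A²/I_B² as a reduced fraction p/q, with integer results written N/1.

7/12

Same 5,4,5: normalisation and zero-m 3j drop out of the ratio.
A: Δ: 4! 6! 4! / 15! → 1/3153150; sum: t=2:+1/3456 t=3:−1/1728 t=4:+1/11520 = -7/34560; 3j²(5 4 5; 0 2 -2) = Δ·Π!·Σ² = 7/858  (sign +1)
B: Δ: 4! 6! 4! / 15! → 1/3153150; sum: t=2:+1/11520 t=3:−1/4320 t=4:+1/27648 = -1/9216; 3j²(5 4 5; -3 0 3) = Δ·Π!·Σ² = 2/143  (sign -1)
I_A²/I_B² = (7/858)/(2/143) = 7/12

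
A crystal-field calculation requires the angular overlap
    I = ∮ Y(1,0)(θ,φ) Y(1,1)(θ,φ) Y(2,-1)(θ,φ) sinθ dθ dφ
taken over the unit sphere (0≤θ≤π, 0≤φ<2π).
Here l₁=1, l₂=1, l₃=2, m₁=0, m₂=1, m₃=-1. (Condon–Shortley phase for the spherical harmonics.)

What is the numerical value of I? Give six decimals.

Rules hold: Σm=0, L=4 even, 0≤2≤2.
N = 3·3·5 = 45
Δ = 0!·2!·2!/5! = 1/30
Racah Σ t=0..0: t=0:+1/1 = 1/1
⇒ 3j(1 1 2; 0 0 0)² = 2/15, sgn +1
Racah Σ t=0..0: t=0:+1/2 = 1/2
⇒ 3j(1 1 2; 0 1 -1)² = 1/10, sgn -1
4πI² = N·(3j₀)²·(3jₘ)² = 3/5
I = -1·√(0.6/4π) = -0.21850969

-0.218510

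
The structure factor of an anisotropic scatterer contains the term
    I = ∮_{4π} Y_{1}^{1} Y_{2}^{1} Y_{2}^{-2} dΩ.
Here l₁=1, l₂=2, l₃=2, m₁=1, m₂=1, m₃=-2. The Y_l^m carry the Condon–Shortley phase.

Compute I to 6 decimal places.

0.000000

Σlᵢ=5 odd — θ-integrand is odd under cosθ→−cosθ; I=0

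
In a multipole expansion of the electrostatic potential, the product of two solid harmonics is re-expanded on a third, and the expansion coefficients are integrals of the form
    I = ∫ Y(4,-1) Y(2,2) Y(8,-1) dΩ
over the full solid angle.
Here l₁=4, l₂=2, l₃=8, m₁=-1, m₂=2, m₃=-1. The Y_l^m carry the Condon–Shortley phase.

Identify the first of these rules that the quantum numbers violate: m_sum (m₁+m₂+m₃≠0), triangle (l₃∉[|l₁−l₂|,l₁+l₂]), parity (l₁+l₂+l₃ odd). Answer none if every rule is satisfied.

triangle

azimuthal sum: -1 + 2 − 1 = 0  ✓
2 ≤ 8 ≤ 6 (triangle on l)  ✗
L = 4 + 2 + 8 = 14 (even)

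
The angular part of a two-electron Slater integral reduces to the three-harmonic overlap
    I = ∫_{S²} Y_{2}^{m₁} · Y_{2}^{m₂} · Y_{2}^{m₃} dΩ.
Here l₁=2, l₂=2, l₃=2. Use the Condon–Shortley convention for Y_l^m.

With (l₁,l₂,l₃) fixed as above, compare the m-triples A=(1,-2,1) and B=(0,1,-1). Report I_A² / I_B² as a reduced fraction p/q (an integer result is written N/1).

Same 2,2,2: normalisation and zero-m 3j drop out of the ratio.
A: Δ: 2! 2! 2! / 7! → 1/630; sum: t=0:+1/4 = 1/4; 3j²(2 2 2; 1 -2 1) = Δ·Π!·Σ² = 3/35  (sign -1)
B: Δ: 2! 2! 2! / 7! → 1/630; sum: t=1:−1/2 t=2:+1/4 = -1/4; 3j²(2 2 2; 0 1 -1) = Δ·Π!·Σ² = 1/70  (sign +1)
I_A²/I_B² = (3/35)/(1/70) = 6/1

6/1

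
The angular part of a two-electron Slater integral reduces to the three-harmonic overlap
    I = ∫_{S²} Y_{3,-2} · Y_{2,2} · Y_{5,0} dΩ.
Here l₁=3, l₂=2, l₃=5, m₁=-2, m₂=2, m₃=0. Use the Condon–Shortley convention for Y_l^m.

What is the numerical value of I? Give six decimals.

Rules hold: Σm=0, L=10 even, 1≤5≤5.
N = 7·5·11 = 385
Δ = 0!·6!·4!/11! = 1/2310
Racah Σ t=0..0: t=0:+1/144 = 1/144
⇒ 3j(3 2 5; 0 0 0)² = 10/231, sgn -1
Racah Σ t=0..0: t=0:+1/2880 = 1/2880
⇒ 3j(3 2 5; -2 2 0)² = 1/462, sgn -1
4πI² = N·(3j₀)²·(3jₘ)² = 25/693
I = +1·√(0.036075/4π) = 0.05357948

0.053579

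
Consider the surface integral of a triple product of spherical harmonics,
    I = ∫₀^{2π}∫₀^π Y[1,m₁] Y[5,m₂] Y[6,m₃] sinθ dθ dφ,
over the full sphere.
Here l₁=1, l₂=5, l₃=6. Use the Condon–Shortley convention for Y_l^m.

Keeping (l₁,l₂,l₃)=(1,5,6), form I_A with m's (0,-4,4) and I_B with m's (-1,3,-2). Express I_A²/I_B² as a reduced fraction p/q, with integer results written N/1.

Shared (l₁,l₂,l₃)=(1,5,6): N and (l;000)² cancel in I_A²/I_B².
A: Δ = 0!·2!·10!/13! = 1/858; Racah Σ t=0..0: t=0:+1/362880 = 1/362880; ⇒ 3j(1 5 6; 0 -4 4)² = 10/429, sgn +1
B: Δ = 0!·2!·10!/13! = 1/858; Racah Σ t=0..0: t=0:+1/161280 = 1/161280; ⇒ 3j(1 5 6; -1 3 -2)² = 1/143, sgn +1
I_A²/I_B² = (10/429)/(1/143) = 10/3

10/3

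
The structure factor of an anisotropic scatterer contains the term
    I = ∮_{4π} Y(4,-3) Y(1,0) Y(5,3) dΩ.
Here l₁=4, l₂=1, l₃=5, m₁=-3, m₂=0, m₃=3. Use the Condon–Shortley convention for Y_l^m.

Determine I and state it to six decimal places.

-0.196426

Checks pass: Σm=0; 10 even; l₃=5∈[3,5].
(2·4+1)(2·1+1)(2·5+1) = 297
Δ: 0! 8! 2! / 11! → 1/495
sum: t=0:+1/576 = 1/576
3j²(4 1 5; 0 0 0) = Δ·Π!·Σ² = 5/99  (sign -1)
sum: t=0:+1/5040 = 1/5040
3j²(4 1 5; -3 0 3) = Δ·Π!·Σ² = 16/495  (sign +1)
combine: 4πI² = 297·5/99·16/495 = 16/33
take √, sign -1: I = -0.19642560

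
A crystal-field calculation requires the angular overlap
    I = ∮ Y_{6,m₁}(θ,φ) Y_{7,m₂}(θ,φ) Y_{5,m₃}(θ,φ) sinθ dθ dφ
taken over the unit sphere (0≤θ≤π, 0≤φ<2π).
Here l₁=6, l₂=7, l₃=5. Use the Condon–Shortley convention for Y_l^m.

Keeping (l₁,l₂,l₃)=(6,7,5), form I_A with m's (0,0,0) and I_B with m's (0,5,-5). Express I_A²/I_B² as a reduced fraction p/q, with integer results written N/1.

l's match ⇒ only the (l;m) 3-j factors differ between A and B.
A: triangle coeff Δ(6,7,5) = 1/174594420; Σ_t [2,6]: t=2:+1/4147200 t=3:−1/207360 t=4:+1/82944 t=5:−1/207360 t=6:+1/4147200 = 1/345600; (3j)²=420/46189 [(6 7 5; 0 0 0)], sign=-1
B: triangle coeff Δ(6,7,5) = 1/174594420; Σ_t [6,6]: t=6:+1/24883200 = 1/24883200; (3j)²=70/4199 [(6 7 5; 0 5 -5)], sign=+1
I_A²/I_B² = (420/46189)/(70/4199) = 6/11

6/11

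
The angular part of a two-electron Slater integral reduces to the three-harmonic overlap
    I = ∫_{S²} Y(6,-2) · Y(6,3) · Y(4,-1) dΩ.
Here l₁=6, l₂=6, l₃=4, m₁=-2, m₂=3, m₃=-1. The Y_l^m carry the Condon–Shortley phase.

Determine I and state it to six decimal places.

Rules hold: Σm=0, L=16 even, 0≤4≤12.
N = 13·13·9 = 1521
Δ = 8!·4!·4!/17! = 1/15315300
Racah Σ t=2..6: t=2:+1/829440 t=3:−1/25920 t=4:+1/9216 t=5:−1/25920 t=6:+1/829440 = 7/207360
⇒ 3j(6 6 4; 0 0 0)² = 28/2431, sgn +1
Racah Σ t=5..8: t=5:−1/103680 t=6:+1/34560 t=7:−1/120960 t=8:+1/5806080 = 13/1161216
⇒ 3j(6 6 4; -2 3 -1)² = 65/5236, sgn -1
4πI² = N·(3j₀)²·(3jₘ)² = 7605/34969
I = -1·√(0.217478/4π) = -0.13155370

-0.131554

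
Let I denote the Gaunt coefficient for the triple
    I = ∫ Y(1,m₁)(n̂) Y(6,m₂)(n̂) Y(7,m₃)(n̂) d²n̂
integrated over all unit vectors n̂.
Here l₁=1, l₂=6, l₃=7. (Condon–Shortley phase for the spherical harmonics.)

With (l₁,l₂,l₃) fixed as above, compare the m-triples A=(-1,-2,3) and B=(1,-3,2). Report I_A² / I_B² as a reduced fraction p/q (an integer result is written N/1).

l's match ⇒ only the (l;m) 3-j factors differ between A and B.
A: triangle coeff Δ(1,6,7) = 1/1365; Σ_t [0,0]: t=0:+1/1935360 = 1/1935360; (3j)²=3/91 [(1 6 7; -1 -2 3)], sign=+1
B: triangle coeff Δ(1,6,7) = 1/1365; Σ_t [0,0]: t=0:+1/4354560 = 1/4354560; (3j)²=2/273 [(1 6 7; 1 -3 2)], sign=-1
I_A²/I_B² = (3/91)/(2/273) = 9/2

9/2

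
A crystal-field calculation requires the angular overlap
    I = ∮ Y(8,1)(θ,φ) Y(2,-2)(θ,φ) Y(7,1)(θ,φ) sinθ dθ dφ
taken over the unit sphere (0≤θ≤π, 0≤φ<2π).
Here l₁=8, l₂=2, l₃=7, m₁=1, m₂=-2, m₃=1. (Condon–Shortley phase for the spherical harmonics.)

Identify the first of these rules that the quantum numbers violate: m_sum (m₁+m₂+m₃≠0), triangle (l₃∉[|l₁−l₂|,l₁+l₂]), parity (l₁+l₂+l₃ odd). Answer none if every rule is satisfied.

azimuthal sum: 1 − 2 + 1 = 0  ✓
6 ≤ 7 ≤ 10 (triangle on l)  ✓
L = 8 + 2 + 7 = 17 (odd)  ✗

parity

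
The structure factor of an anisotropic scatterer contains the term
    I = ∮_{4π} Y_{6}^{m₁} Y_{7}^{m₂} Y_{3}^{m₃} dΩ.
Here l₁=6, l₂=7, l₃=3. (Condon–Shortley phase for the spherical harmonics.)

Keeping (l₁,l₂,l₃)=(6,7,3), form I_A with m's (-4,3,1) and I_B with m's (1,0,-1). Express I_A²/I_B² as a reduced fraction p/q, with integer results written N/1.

36481/56

Shared (l₁,l₂,l₃)=(6,7,3): N and (l;000)² cancel in I_A²/I_B².
A: Δ = 10!·2!·4!/17! = 1/2042040; Racah Σ t=8..10: t=8:+1/645120 t=9:−1/2177280 t=10:+1/174182400 = 191/174182400; ⇒ 3j(6 7 3; -4 3 1)² = 36481/2042040, sgn +1
B: Δ = 10!·2!·4!/17! = 1/2042040; Racah Σ t=3..5: t=3:−1/1451520 t=4:+1/103680 t=5:−1/115200 = 1/3628800; ⇒ 3j(6 7 3; 1 0 -1)² = 1/36465, sgn +1
I_A²/I_B² = (36481/2042040)/(1/36465) = 36481/56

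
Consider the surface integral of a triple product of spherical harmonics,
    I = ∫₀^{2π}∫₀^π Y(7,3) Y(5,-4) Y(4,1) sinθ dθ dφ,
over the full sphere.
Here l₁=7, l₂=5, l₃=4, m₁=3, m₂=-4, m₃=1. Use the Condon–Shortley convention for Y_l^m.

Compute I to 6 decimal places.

0.167813

m-sum 0 ✓  L=16 even ✓  2≤4≤12 ✓
Π(2lᵢ+1) = 15×11×9 = 1485
triangle coeff Δ(7,5,4) = 1/6126120
Σ_t [3,5]: t=3:−1/69120 t=4:+1/20736 t=5:−1/69120 = 1/51840
(3j)²=280/21879 [(7 5 4; 0 0 0)], sign=+1
Σ_t [0,1]: t=0:+1/1935360 t=1:−1/362880 = -13/5806080
(3j)²=195/10472 [(7 5 4; 3 -4 1)], sign=+1
⇒ 4πI² = 1125/3179
I = (+1)√(1125/3179/(4π)) = 0.16781318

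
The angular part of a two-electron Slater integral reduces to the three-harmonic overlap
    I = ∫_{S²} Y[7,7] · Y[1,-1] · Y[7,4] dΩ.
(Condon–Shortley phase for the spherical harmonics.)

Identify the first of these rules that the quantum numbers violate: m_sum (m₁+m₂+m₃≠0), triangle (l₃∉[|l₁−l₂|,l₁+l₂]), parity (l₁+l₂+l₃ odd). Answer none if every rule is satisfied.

m₁+m₂+m₃ = 7 − 1 + 4 = 10  ✗
triangle: |7−1|=6 ≤ l₃=7 ≤ 7+1=8
parity: l₁+l₂+l₃ = 15 is odd

m_sum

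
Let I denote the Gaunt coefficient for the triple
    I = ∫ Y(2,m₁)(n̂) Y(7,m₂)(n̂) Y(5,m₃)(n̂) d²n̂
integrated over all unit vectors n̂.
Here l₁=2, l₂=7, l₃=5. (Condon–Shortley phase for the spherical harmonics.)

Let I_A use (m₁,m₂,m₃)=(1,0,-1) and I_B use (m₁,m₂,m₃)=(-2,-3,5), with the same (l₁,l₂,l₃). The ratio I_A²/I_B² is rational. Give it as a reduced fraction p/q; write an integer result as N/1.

245/1

Shared (l₁,l₂,l₃)=(2,7,5): N and (l;000)² cancel in I_A²/I_B².
A: Δ = 4!·0!·10!/15! = 1/15015; Racah Σ t=1..1: t=1:−1/103680 = -1/103680; ⇒ 3j(2 7 5; 1 0 -1)² = 7/429, sgn -1
B: Δ = 4!·0!·10!/15! = 1/15015; Racah Σ t=4..4: t=4:+1/87091200 = 1/87091200; ⇒ 3j(2 7 5; -2 -3 5)² = 1/15015, sgn +1
I_A²/I_B² = (7/429)/(1/15015) = 245/1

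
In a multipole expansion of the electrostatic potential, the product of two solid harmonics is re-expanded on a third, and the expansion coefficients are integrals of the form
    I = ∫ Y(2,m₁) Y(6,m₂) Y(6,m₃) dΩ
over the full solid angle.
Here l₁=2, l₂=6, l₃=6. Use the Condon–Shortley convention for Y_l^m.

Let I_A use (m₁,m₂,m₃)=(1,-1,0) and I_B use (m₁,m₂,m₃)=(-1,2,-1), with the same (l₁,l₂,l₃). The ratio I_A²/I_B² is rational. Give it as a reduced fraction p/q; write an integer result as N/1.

Shared (l₁,l₂,l₃)=(2,6,6): N and (l;000)² cancel in I_A²/I_B².
A: Δ = 2!·2!·10!/15! = 1/90090; Racah Σ t=0..1: t=0:+1/28800 t=1:−1/34560 = 1/172800; ⇒ 3j(2 6 6; 1 -1 0)² = 1/1430, sgn +1
B: Δ = 2!·2!·10!/15! = 1/90090; Racah Σ t=1..2: t=1:−1/60480 t=2:+1/34560 = 1/80640; ⇒ 3j(2 6 6; -1 2 -1)² = 6/1001, sgn -1
I_A²/I_B² = (1/1430)/(6/1001) = 7/60

7/60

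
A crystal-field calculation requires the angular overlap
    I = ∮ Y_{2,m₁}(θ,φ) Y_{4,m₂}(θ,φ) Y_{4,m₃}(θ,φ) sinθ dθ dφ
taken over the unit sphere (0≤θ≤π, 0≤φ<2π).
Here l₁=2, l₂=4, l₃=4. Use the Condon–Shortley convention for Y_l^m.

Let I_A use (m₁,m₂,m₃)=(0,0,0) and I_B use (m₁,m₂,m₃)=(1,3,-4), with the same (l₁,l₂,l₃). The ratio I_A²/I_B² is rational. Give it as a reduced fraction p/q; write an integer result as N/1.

l's match ⇒ only the (l;m) 3-j factors differ between A and B.
A: triangle coeff Δ(2,4,4) = 1/13860; Σ_t [0,2]: t=0:+1/192 t=1:−1/36 t=2:+1/192 = -5/288; (3j)²=20/693 [(2 4 4; 0 0 0)], sign=-1
B: triangle coeff Δ(2,4,4) = 1/13860; Σ_t [1,1]: t=1:−1/1440 = -1/1440; (3j)²=7/165 [(2 4 4; 1 3 -4)], sign=-1
I_A²/I_B² = (20/693)/(7/165) = 100/147

100/147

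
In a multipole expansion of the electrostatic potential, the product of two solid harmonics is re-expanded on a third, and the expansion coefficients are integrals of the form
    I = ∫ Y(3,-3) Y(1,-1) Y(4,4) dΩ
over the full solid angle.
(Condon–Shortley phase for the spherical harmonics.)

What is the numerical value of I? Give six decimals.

Rules hold: Σm=0, L=8 even, 2≤4≤4.
N = 7·3·9 = 189
Δ = 0!·6!·2!/9! = 1/252
Racah Σ t=0..0: t=0:+1/36 = 1/36
⇒ 3j(3 1 4; 0 0 0)² = 4/63, sgn +1
Racah Σ t=0..0: t=0:+1/1440 = 1/1440
⇒ 3j(3 1 4; -3 -1 4)² = 1/9, sgn +1
4πI² = N·(3j₀)²·(3jₘ)² = 4/3
I = +1·√(1.33333/4π) = 0.32573501

0.325735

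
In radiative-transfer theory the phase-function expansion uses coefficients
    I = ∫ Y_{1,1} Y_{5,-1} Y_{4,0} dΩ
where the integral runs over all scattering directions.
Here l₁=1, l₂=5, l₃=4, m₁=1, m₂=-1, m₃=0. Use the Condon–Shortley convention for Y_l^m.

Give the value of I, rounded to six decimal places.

Rules hold: Σm=0, L=10 even, 4≤4≤6.
N = 3·11·9 = 297
Δ = 2!·0!·8!/11! = 1/495
Racah Σ t=1..1: t=1:−1/576 = -1/576
⇒ 3j(1 5 4; 0 0 0)² = 5/99, sgn -1
Racah Σ t=0..0: t=0:+1/1152 = 1/1152
⇒ 3j(1 5 4; 1 -1 0)² = 1/33, sgn +1
4πI² = N·(3j₀)²·(3jₘ)² = 5/11
I = -1·√(0.454545/4π) = -0.19018827

-0.190188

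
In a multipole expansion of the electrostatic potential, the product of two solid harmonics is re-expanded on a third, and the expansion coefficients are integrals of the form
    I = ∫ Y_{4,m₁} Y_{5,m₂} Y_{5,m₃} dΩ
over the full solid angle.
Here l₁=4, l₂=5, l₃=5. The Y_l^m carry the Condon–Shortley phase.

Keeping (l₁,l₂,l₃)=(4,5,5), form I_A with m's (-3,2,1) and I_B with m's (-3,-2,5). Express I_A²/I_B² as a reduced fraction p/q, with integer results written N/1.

Shared (l₁,l₂,l₃)=(4,5,5): N and (l;000)² cancel in I_A²/I_B².
A: Δ = 4!·4!·6!/15! = 1/3153150; Racah Σ t=3..4: t=3:−1/6912 t=4:+1/5184 = 1/20736; ⇒ 3j(4 5 5; -3 2 1)² = 5/2574, sgn +1
B: Δ = 4!·4!·6!/15! = 1/3153150; Racah Σ t=3..3: t=3:−1/103680 = -1/103680; ⇒ 3j(4 5 5; -3 -2 5)² = 7/429, sgn -1
I_A²/I_B² = (5/2574)/(7/429) = 5/42

5/42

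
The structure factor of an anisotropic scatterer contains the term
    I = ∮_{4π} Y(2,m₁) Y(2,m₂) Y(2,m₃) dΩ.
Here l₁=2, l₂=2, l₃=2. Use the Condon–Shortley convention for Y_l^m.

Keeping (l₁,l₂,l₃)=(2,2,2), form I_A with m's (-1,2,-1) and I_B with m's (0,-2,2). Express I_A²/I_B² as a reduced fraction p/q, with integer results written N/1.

3/2

Shared (l₁,l₂,l₃)=(2,2,2): N and (l;000)² cancel in I_A²/I_B².
A: Δ = 2!·2!·2!/7! = 1/630; Racah Σ t=2..2: t=2:+1/4 = 1/4; ⇒ 3j(2 2 2; -1 2 -1)² = 3/35, sgn -1
B: Δ = 2!·2!·2!/7! = 1/630; Racah Σ t=0..0: t=0:+1/8 = 1/8; ⇒ 3j(2 2 2; 0 -2 2)² = 2/35, sgn +1
I_A²/I_B² = (3/35)/(2/35) = 3/2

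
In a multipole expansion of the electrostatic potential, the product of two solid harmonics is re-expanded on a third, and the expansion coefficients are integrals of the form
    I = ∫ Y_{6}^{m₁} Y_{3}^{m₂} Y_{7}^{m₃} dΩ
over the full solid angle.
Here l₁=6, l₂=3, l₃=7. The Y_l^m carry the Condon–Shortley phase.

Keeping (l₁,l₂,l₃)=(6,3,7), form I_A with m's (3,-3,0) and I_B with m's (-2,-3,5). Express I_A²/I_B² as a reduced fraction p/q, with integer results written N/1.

14/33

l's match ⇒ only the (l;m) 3-j factors differ between A and B.
A: triangle coeff Δ(6,3,7) = 1/2042040; Σ_t [0,0]: t=0:+1/1451520 = 1/1451520; (3j)²=45/4862 [(6 3 7; 3 -3 0)], sign=-1
B: triangle coeff Δ(6,3,7) = 1/2042040; Σ_t [0,0]: t=0:+1/3870720 = 1/3870720; (3j)²=135/6188 [(6 3 7; -2 -3 5)], sign=+1
I_A²/I_B² = (45/4862)/(135/6188) = 14/33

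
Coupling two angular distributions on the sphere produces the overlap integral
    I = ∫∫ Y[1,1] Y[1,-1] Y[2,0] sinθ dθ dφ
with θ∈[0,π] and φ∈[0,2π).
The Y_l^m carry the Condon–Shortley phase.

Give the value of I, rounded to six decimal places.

m-sum 0 ✓  L=4 even ✓  0≤2≤2 ✓
Π(2lᵢ+1) = 3×3×5 = 45
triangle coeff Δ(1,1,2) = 1/30
Σ_t [0,0]: t=0:+1/1 = 1/1
(3j)²=2/15 [(1 1 2; 0 0 0)], sign=+1
Σ_t [0,0]: t=0:+1/4 = 1/4
(3j)²=1/30 [(1 1 2; 1 -1 0)], sign=+1
⇒ 4πI² = 1/5
I = (+1)√(1/5/(4π)) = 0.12615663

0.126157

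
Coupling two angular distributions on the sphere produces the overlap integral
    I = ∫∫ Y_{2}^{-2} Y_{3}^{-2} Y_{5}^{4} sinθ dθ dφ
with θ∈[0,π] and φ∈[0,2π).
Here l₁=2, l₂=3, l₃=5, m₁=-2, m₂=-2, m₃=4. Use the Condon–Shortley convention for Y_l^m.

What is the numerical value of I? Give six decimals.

Checks pass: Σm=0; 10 even; l₃=5∈[1,5].
(2·2+1)(2·3+1)(2·5+1) = 385
Δ: 0! 4! 6! / 11! → 1/2310
sum: t=0:+1/144 = 1/144
3j²(2 3 5; 0 0 0) = Δ·Π!·Σ² = 10/231  (sign -1)
sum: t=0:+1/2880 = 1/2880
3j²(2 3 5; -2 -2 4) = Δ·Π!·Σ² = 3/55  (sign -1)
combine: 4πI² = 385·10/231·3/55 = 10/11
take √, sign +1: I = 0.26896683

0.268967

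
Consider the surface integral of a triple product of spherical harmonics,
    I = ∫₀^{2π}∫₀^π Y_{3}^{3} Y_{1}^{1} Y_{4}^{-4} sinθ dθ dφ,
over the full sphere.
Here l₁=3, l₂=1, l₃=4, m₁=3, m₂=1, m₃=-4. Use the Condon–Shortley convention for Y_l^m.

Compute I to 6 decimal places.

Checks pass: Σm=0; 8 even; l₃=4∈[2,4].
(2·3+1)(2·1+1)(2·4+1) = 189
Δ: 0! 6! 2! / 9! → 1/252
sum: t=0:+1/36 = 1/36
3j²(3 1 4; 0 0 0) = Δ·Π!·Σ² = 4/63  (sign +1)
sum: t=0:+1/1440 = 1/1440
3j²(3 1 4; 3 1 -4) = Δ·Π!·Σ² = 1/9  (sign +1)
combine: 4πI² = 189·4/63·1/9 = 4/3
take √, sign +1: I = 0.32573501

0.325735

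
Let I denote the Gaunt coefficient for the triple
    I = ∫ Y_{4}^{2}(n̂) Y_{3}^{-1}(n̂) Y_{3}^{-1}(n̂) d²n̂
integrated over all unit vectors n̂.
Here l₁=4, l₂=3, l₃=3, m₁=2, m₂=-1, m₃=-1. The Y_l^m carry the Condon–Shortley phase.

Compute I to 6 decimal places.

m-sum 0 ✓  L=10 even ✓  1≤3≤7 ✓
Π(2lᵢ+1) = 9×7×7 = 441
triangle coeff Δ(4,3,3) = 1/34650
Σ_t [1,3]: t=1:−1/72 t=2:+1/16 t=3:−1/72 = 5/144
(3j)²=2/77 [(4 3 3; 0 0 0)], sign=-1
Σ_t [0,2]: t=0:+1/192 t=1:−1/36 t=2:+1/192 = -5/288
(3j)²=20/693 [(4 3 3; 2 -1 -1)], sign=-1
⇒ 4πI² = 40/121
I = (+1)√(40/121/(4π)) = 0.16219310

0.162193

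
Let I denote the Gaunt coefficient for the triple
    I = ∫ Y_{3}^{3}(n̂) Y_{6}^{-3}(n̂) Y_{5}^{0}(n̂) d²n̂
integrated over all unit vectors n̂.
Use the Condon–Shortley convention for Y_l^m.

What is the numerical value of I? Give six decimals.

0.190675

Rules hold: Σm=0, L=14 even, 3≤5≤9.
N = 7·13·11 = 1001
Δ = 4!·2!·8!/15! = 1/675675
Racah Σ t=1..3: t=1:−1/8640 t=2:+1/2304 t=3:−1/8640 = 7/34560
⇒ 3j(3 6 5; 0 0 0)² = 7/429, sgn -1
Racah Σ t=0..0: t=0:+1/34560 = 1/34560
⇒ 3j(3 6 5; 3 -3 0)² = 4/143, sgn -1
4πI² = N·(3j₀)²·(3jₘ)² = 196/429
I = +1·√(0.456876/4π) = 0.19067531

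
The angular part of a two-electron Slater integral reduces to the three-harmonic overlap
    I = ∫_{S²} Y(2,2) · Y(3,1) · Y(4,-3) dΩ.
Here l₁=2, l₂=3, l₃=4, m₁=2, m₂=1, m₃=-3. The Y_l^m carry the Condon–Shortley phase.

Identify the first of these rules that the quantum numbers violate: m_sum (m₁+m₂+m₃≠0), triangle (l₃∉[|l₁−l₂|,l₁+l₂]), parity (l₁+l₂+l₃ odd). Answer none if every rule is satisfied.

Σmᵢ = 0  ✓
l₃∈[|l₁−l₂|,l₁+l₂]=[1,5], have l₃=4  ✓
Σlᵢ = 9 ⇒ odd  ✗

parity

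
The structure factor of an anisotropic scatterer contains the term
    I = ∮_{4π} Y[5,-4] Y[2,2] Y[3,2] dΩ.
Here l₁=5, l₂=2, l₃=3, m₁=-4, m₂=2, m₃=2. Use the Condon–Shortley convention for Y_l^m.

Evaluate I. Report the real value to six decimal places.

0.268967

Checks pass: Σm=0; 10 even; l₃=3∈[3,7].
(2·5+1)(2·2+1)(2·3+1) = 385
Δ: 4! 6! 0! / 11! → 1/2310
sum: t=2:+1/144 = 1/144
3j²(5 2 3; 0 0 0) = Δ·Π!·Σ² = 10/231  (sign -1)
sum: t=4:+1/2880 = 1/2880
3j²(5 2 3; -4 2 2) = Δ·Π!·Σ² = 3/55  (sign -1)
combine: 4πI² = 385·10/231·3/55 = 10/11
take √, sign +1: I = 0.26896683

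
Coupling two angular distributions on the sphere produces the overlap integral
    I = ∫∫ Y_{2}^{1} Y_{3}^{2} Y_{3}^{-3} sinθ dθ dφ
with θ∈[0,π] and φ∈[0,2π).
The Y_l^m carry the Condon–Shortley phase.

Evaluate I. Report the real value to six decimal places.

-0.210261

Checks pass: Σm=0; 8 even; l₃=3∈[1,5].
(2·2+1)(2·3+1)(2·3+1) = 245
Δ: 2! 2! 4! / 9! → 1/3780
sum: t=0:+1/24 t=1:−1/4 t=2:+1/24 = -1/6
3j²(2 3 3; 0 0 0) = Δ·Π!·Σ² = 4/105  (sign +1)
sum: t=1:−1/48 = -1/48
3j²(2 3 3; 1 2 -3) = Δ·Π!·Σ² = 5/84  (sign -1)
combine: 4πI² = 245·4/105·5/84 = 5/9
take √, sign -1: I = -0.21026104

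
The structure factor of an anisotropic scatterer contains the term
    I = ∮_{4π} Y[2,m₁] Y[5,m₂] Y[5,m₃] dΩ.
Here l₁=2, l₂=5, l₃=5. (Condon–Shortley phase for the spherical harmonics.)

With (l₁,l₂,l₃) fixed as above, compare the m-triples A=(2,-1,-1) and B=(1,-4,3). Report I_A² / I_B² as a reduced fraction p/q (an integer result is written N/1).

50/49

Same 2,5,5: normalisation and zero-m 3j drop out of the ratio.
A: Δ: 2! 2! 8! / 13! → 1/38610; sum: t=0:+1/2304 = 1/2304; 3j²(2 5 5; 2 -1 -1) = Δ·Π!·Σ² = 5/143  (sign +1)
B: Δ: 2! 2! 8! / 13! → 1/38610; sum: t=0:+1/10080 t=1:−1/80640 = 1/11520; 3j²(2 5 5; 1 -4 3) = Δ·Π!·Σ² = 49/1430  (sign +1)
I_A²/I_B² = (5/143)/(49/1430) = 50/49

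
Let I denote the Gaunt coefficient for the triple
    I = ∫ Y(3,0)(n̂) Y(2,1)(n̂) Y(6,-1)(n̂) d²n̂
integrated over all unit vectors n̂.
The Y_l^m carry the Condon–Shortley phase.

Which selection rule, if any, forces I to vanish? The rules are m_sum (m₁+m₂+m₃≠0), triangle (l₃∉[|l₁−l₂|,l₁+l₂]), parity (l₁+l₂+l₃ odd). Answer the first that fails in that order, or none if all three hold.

triangle

azimuthal sum: 0 + 1 − 1 = 0  ✓
1 ≤ 6 ≤ 5 (triangle on l)  ✗
L = 3 + 2 + 6 = 11 (odd)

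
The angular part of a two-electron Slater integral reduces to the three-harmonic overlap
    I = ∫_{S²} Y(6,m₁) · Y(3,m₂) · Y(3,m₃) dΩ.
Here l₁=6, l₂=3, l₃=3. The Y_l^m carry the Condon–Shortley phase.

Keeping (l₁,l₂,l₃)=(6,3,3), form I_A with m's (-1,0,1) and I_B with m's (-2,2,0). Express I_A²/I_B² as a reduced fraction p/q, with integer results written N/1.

Shared (l₁,l₂,l₃)=(6,3,3): N and (l;000)² cancel in I_A²/I_B².
A: Δ = 6!·6!·0!/13! = 1/12012; Racah Σ t=3..3: t=3:−1/1728 = -1/1728; ⇒ 3j(6 3 3; -1 0 1)² = 25/858, sgn -1
B: Δ = 6!·6!·0!/13! = 1/12012; Racah Σ t=5..5: t=5:−1/4320 = -1/4320; ⇒ 3j(6 3 3; -2 2 0)² = 8/429, sgn +1
I_A²/I_B² = (25/858)/(8/429) = 25/16

25/16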